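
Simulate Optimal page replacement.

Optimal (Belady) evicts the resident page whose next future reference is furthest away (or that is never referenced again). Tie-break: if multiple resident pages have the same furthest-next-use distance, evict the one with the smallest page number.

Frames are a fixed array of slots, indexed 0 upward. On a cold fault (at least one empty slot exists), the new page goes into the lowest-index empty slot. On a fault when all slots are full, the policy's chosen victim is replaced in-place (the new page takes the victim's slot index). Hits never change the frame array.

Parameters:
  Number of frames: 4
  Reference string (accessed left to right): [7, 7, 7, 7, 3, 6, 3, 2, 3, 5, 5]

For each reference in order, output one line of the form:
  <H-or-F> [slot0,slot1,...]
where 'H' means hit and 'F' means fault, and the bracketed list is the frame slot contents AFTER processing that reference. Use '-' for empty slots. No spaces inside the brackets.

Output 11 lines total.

F [7,-,-,-]
H [7,-,-,-]
H [7,-,-,-]
H [7,-,-,-]
F [7,3,-,-]
F [7,3,6,-]
H [7,3,6,-]
F [7,3,6,2]
H [7,3,6,2]
F [7,3,6,5]
H [7,3,6,5]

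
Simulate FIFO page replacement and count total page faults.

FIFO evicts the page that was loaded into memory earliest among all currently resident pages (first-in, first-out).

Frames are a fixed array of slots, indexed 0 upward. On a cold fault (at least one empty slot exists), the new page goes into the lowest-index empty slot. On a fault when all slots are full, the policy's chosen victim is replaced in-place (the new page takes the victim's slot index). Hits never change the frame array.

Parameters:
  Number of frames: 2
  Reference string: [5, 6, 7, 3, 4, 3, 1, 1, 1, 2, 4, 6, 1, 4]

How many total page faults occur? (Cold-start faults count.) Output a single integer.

Step 0: ref 5 → FAULT, frames=[5,-]
Step 1: ref 6 → FAULT, frames=[5,6]
Step 2: ref 7 → FAULT (evict 5), frames=[7,6]
Step 3: ref 3 → FAULT (evict 6), frames=[7,3]
Step 4: ref 4 → FAULT (evict 7), frames=[4,3]
Step 5: ref 3 → HIT, frames=[4,3]
Step 6: ref 1 → FAULT (evict 3), frames=[4,1]
Step 7: ref 1 → HIT, frames=[4,1]
Step 8: ref 1 → HIT, frames=[4,1]
Step 9: ref 2 → FAULT (evict 4), frames=[2,1]
Step 10: ref 4 → FAULT (evict 1), frames=[2,4]
Step 11: ref 6 → FAULT (evict 2), frames=[6,4]
Step 12: ref 1 → FAULT (evict 4), frames=[6,1]
Step 13: ref 4 → FAULT (evict 6), frames=[4,1]
Total faults: 11

Answer: 11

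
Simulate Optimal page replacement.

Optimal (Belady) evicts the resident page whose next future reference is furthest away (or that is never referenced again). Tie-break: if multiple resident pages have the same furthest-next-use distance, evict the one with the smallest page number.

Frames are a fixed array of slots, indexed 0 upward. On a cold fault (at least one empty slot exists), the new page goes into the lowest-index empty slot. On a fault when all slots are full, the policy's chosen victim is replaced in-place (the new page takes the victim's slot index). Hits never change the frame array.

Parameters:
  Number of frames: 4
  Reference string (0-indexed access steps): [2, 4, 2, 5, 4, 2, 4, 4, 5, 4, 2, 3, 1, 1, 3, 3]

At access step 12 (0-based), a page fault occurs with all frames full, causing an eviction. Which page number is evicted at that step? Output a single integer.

Step 0: ref 2 -> FAULT, frames=[2,-,-,-]
Step 1: ref 4 -> FAULT, frames=[2,4,-,-]
Step 2: ref 2 -> HIT, frames=[2,4,-,-]
Step 3: ref 5 -> FAULT, frames=[2,4,5,-]
Step 4: ref 4 -> HIT, frames=[2,4,5,-]
Step 5: ref 2 -> HIT, frames=[2,4,5,-]
Step 6: ref 4 -> HIT, frames=[2,4,5,-]
Step 7: ref 4 -> HIT, frames=[2,4,5,-]
Step 8: ref 5 -> HIT, frames=[2,4,5,-]
Step 9: ref 4 -> HIT, frames=[2,4,5,-]
Step 10: ref 2 -> HIT, frames=[2,4,5,-]
Step 11: ref 3 -> FAULT, frames=[2,4,5,3]
Step 12: ref 1 -> FAULT, evict 2, frames=[1,4,5,3]
At step 12: evicted page 2

Answer: 2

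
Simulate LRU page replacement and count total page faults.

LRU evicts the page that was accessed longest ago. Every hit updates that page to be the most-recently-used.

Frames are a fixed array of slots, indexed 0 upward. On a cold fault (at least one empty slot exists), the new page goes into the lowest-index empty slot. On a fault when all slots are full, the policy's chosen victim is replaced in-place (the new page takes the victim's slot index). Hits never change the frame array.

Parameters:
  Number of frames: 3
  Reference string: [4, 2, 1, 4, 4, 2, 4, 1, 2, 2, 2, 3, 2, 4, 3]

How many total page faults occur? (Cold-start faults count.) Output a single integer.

Answer: 5

Derivation:
Step 0: ref 4 → FAULT, frames=[4,-,-]
Step 1: ref 2 → FAULT, frames=[4,2,-]
Step 2: ref 1 → FAULT, frames=[4,2,1]
Step 3: ref 4 → HIT, frames=[4,2,1]
Step 4: ref 4 → HIT, frames=[4,2,1]
Step 5: ref 2 → HIT, frames=[4,2,1]
Step 6: ref 4 → HIT, frames=[4,2,1]
Step 7: ref 1 → HIT, frames=[4,2,1]
Step 8: ref 2 → HIT, frames=[4,2,1]
Step 9: ref 2 → HIT, frames=[4,2,1]
Step 10: ref 2 → HIT, frames=[4,2,1]
Step 11: ref 3 → FAULT (evict 4), frames=[3,2,1]
Step 12: ref 2 → HIT, frames=[3,2,1]
Step 13: ref 4 → FAULT (evict 1), frames=[3,2,4]
Step 14: ref 3 → HIT, frames=[3,2,4]
Total faults: 5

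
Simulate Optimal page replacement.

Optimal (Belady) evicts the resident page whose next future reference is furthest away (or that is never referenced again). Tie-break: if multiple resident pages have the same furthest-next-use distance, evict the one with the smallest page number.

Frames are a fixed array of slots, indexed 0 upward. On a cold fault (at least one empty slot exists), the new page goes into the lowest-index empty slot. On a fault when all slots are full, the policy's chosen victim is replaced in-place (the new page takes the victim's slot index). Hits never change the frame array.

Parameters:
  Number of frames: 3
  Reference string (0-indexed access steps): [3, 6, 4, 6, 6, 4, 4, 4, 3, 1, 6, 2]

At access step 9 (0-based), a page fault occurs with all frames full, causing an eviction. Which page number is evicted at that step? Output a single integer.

Answer: 3

Derivation:
Step 0: ref 3 -> FAULT, frames=[3,-,-]
Step 1: ref 6 -> FAULT, frames=[3,6,-]
Step 2: ref 4 -> FAULT, frames=[3,6,4]
Step 3: ref 6 -> HIT, frames=[3,6,4]
Step 4: ref 6 -> HIT, frames=[3,6,4]
Step 5: ref 4 -> HIT, frames=[3,6,4]
Step 6: ref 4 -> HIT, frames=[3,6,4]
Step 7: ref 4 -> HIT, frames=[3,6,4]
Step 8: ref 3 -> HIT, frames=[3,6,4]
Step 9: ref 1 -> FAULT, evict 3, frames=[1,6,4]
At step 9: evicted page 3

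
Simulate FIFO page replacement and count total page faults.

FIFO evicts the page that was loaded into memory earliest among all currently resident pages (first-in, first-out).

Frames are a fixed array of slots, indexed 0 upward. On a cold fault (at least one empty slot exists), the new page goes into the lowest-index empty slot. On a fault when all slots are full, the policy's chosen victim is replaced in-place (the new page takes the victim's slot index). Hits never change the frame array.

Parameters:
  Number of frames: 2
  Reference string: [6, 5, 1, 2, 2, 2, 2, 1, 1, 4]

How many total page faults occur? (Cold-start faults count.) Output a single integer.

Answer: 5

Derivation:
Step 0: ref 6 → FAULT, frames=[6,-]
Step 1: ref 5 → FAULT, frames=[6,5]
Step 2: ref 1 → FAULT (evict 6), frames=[1,5]
Step 3: ref 2 → FAULT (evict 5), frames=[1,2]
Step 4: ref 2 → HIT, frames=[1,2]
Step 5: ref 2 → HIT, frames=[1,2]
Step 6: ref 2 → HIT, frames=[1,2]
Step 7: ref 1 → HIT, frames=[1,2]
Step 8: ref 1 → HIT, frames=[1,2]
Step 9: ref 4 → FAULT (evict 1), frames=[4,2]
Total faults: 5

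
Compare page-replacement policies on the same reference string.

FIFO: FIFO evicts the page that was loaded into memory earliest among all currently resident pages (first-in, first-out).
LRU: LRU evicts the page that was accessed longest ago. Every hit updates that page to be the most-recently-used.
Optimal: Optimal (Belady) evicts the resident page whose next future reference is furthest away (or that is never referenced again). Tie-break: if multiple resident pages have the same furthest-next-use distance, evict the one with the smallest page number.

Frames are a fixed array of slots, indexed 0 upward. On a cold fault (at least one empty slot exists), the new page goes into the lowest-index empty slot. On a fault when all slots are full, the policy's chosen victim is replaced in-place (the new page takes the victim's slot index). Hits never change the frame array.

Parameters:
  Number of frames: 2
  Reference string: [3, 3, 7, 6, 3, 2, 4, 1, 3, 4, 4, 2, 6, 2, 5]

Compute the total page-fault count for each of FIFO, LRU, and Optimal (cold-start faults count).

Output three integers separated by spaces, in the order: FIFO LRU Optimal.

Answer: 12 12 10

Derivation:
--- FIFO ---
  step 0: ref 3 -> FAULT, frames=[3,-] (faults so far: 1)
  step 1: ref 3 -> HIT, frames=[3,-] (faults so far: 1)
  step 2: ref 7 -> FAULT, frames=[3,7] (faults so far: 2)
  step 3: ref 6 -> FAULT, evict 3, frames=[6,7] (faults so far: 3)
  step 4: ref 3 -> FAULT, evict 7, frames=[6,3] (faults so far: 4)
  step 5: ref 2 -> FAULT, evict 6, frames=[2,3] (faults so far: 5)
  step 6: ref 4 -> FAULT, evict 3, frames=[2,4] (faults so far: 6)
  step 7: ref 1 -> FAULT, evict 2, frames=[1,4] (faults so far: 7)
  step 8: ref 3 -> FAULT, evict 4, frames=[1,3] (faults so far: 8)
  step 9: ref 4 -> FAULT, evict 1, frames=[4,3] (faults so far: 9)
  step 10: ref 4 -> HIT, frames=[4,3] (faults so far: 9)
  step 11: ref 2 -> FAULT, evict 3, frames=[4,2] (faults so far: 10)
  step 12: ref 6 -> FAULT, evict 4, frames=[6,2] (faults so far: 11)
  step 13: ref 2 -> HIT, frames=[6,2] (faults so far: 11)
  step 14: ref 5 -> FAULT, evict 2, frames=[6,5] (faults so far: 12)
  FIFO total faults: 12
--- LRU ---
  step 0: ref 3 -> FAULT, frames=[3,-] (faults so far: 1)
  step 1: ref 3 -> HIT, frames=[3,-] (faults so far: 1)
  step 2: ref 7 -> FAULT, frames=[3,7] (faults so far: 2)
  step 3: ref 6 -> FAULT, evict 3, frames=[6,7] (faults so far: 3)
  step 4: ref 3 -> FAULT, evict 7, frames=[6,3] (faults so far: 4)
  step 5: ref 2 -> FAULT, evict 6, frames=[2,3] (faults so far: 5)
  step 6: ref 4 -> FAULT, evict 3, frames=[2,4] (faults so far: 6)
  step 7: ref 1 -> FAULT, evict 2, frames=[1,4] (faults so far: 7)
  step 8: ref 3 -> FAULT, evict 4, frames=[1,3] (faults so far: 8)
  step 9: ref 4 -> FAULT, evict 1, frames=[4,3] (faults so far: 9)
  step 10: ref 4 -> HIT, frames=[4,3] (faults so far: 9)
  step 11: ref 2 -> FAULT, evict 3, frames=[4,2] (faults so far: 10)
  step 12: ref 6 -> FAULT, evict 4, frames=[6,2] (faults so far: 11)
  step 13: ref 2 -> HIT, frames=[6,2] (faults so far: 11)
  step 14: ref 5 -> FAULT, evict 6, frames=[5,2] (faults so far: 12)
  LRU total faults: 12
--- Optimal ---
  step 0: ref 3 -> FAULT, frames=[3,-] (faults so far: 1)
  step 1: ref 3 -> HIT, frames=[3,-] (faults so far: 1)
  step 2: ref 7 -> FAULT, frames=[3,7] (faults so far: 2)
  step 3: ref 6 -> FAULT, evict 7, frames=[3,6] (faults so far: 3)
  step 4: ref 3 -> HIT, frames=[3,6] (faults so far: 3)
  step 5: ref 2 -> FAULT, evict 6, frames=[3,2] (faults so far: 4)
  step 6: ref 4 -> FAULT, evict 2, frames=[3,4] (faults so far: 5)
  step 7: ref 1 -> FAULT, evict 4, frames=[3,1] (faults so far: 6)
  step 8: ref 3 -> HIT, frames=[3,1] (faults so far: 6)
  step 9: ref 4 -> FAULT, evict 1, frames=[3,4] (faults so far: 7)
  step 10: ref 4 -> HIT, frames=[3,4] (faults so far: 7)
  step 11: ref 2 -> FAULT, evict 3, frames=[2,4] (faults so far: 8)
  step 12: ref 6 -> FAULT, evict 4, frames=[2,6] (faults so far: 9)
  step 13: ref 2 -> HIT, frames=[2,6] (faults so far: 9)
  step 14: ref 5 -> FAULT, evict 2, frames=[5,6] (faults so far: 10)
  Optimal total faults: 10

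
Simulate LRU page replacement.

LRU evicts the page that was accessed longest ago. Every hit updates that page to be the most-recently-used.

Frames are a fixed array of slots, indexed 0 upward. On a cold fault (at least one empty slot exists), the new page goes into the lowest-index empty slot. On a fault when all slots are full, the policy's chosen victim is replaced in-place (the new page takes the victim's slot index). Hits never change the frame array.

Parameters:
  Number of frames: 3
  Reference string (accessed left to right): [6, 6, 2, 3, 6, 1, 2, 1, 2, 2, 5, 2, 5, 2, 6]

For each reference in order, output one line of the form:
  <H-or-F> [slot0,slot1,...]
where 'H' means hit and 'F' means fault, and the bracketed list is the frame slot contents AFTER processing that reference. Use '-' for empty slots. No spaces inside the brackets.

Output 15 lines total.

F [6,-,-]
H [6,-,-]
F [6,2,-]
F [6,2,3]
H [6,2,3]
F [6,1,3]
F [6,1,2]
H [6,1,2]
H [6,1,2]
H [6,1,2]
F [5,1,2]
H [5,1,2]
H [5,1,2]
H [5,1,2]
F [5,6,2]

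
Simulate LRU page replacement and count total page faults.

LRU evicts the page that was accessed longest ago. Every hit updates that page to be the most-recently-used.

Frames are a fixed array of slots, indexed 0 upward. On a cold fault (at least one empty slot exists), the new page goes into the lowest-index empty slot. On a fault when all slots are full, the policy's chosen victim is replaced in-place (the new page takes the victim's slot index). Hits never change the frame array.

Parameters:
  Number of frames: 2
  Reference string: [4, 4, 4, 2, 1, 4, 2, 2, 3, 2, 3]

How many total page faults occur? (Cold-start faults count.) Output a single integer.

Answer: 6

Derivation:
Step 0: ref 4 → FAULT, frames=[4,-]
Step 1: ref 4 → HIT, frames=[4,-]
Step 2: ref 4 → HIT, frames=[4,-]
Step 3: ref 2 → FAULT, frames=[4,2]
Step 4: ref 1 → FAULT (evict 4), frames=[1,2]
Step 5: ref 4 → FAULT (evict 2), frames=[1,4]
Step 6: ref 2 → FAULT (evict 1), frames=[2,4]
Step 7: ref 2 → HIT, frames=[2,4]
Step 8: ref 3 → FAULT (evict 4), frames=[2,3]
Step 9: ref 2 → HIT, frames=[2,3]
Step 10: ref 3 → HIT, frames=[2,3]
Total faults: 6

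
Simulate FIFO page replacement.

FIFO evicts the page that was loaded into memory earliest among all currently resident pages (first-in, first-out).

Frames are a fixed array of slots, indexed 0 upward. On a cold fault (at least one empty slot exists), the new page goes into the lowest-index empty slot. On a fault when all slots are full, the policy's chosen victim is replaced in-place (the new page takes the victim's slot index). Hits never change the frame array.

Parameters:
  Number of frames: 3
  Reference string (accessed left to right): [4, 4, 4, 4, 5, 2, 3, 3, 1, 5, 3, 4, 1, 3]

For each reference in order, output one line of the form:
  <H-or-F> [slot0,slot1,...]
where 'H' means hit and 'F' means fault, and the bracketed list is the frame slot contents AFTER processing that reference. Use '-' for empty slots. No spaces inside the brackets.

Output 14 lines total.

F [4,-,-]
H [4,-,-]
H [4,-,-]
H [4,-,-]
F [4,5,-]
F [4,5,2]
F [3,5,2]
H [3,5,2]
F [3,1,2]
F [3,1,5]
H [3,1,5]
F [4,1,5]
H [4,1,5]
F [4,3,5]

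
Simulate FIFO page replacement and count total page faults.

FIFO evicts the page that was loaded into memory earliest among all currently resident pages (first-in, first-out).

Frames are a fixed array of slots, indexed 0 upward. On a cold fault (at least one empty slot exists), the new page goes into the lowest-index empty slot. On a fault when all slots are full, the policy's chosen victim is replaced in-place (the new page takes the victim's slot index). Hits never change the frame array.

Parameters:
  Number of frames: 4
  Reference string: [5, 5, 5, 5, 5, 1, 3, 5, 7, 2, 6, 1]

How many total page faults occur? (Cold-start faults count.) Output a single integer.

Answer: 7

Derivation:
Step 0: ref 5 → FAULT, frames=[5,-,-,-]
Step 1: ref 5 → HIT, frames=[5,-,-,-]
Step 2: ref 5 → HIT, frames=[5,-,-,-]
Step 3: ref 5 → HIT, frames=[5,-,-,-]
Step 4: ref 5 → HIT, frames=[5,-,-,-]
Step 5: ref 1 → FAULT, frames=[5,1,-,-]
Step 6: ref 3 → FAULT, frames=[5,1,3,-]
Step 7: ref 5 → HIT, frames=[5,1,3,-]
Step 8: ref 7 → FAULT, frames=[5,1,3,7]
Step 9: ref 2 → FAULT (evict 5), frames=[2,1,3,7]
Step 10: ref 6 → FAULT (evict 1), frames=[2,6,3,7]
Step 11: ref 1 → FAULT (evict 3), frames=[2,6,1,7]
Total faults: 7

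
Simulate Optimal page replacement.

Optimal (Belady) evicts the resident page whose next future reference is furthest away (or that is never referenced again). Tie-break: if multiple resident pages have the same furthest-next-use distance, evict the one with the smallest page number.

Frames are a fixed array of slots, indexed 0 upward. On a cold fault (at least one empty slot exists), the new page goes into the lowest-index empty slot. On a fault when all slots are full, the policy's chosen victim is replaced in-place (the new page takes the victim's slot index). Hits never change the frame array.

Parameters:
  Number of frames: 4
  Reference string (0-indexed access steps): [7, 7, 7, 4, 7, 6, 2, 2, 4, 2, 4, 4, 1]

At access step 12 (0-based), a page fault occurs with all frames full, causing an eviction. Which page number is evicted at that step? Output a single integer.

Answer: 2

Derivation:
Step 0: ref 7 -> FAULT, frames=[7,-,-,-]
Step 1: ref 7 -> HIT, frames=[7,-,-,-]
Step 2: ref 7 -> HIT, frames=[7,-,-,-]
Step 3: ref 4 -> FAULT, frames=[7,4,-,-]
Step 4: ref 7 -> HIT, frames=[7,4,-,-]
Step 5: ref 6 -> FAULT, frames=[7,4,6,-]
Step 6: ref 2 -> FAULT, frames=[7,4,6,2]
Step 7: ref 2 -> HIT, frames=[7,4,6,2]
Step 8: ref 4 -> HIT, frames=[7,4,6,2]
Step 9: ref 2 -> HIT, frames=[7,4,6,2]
Step 10: ref 4 -> HIT, frames=[7,4,6,2]
Step 11: ref 4 -> HIT, frames=[7,4,6,2]
Step 12: ref 1 -> FAULT, evict 2, frames=[7,4,6,1]
At step 12: evicted page 2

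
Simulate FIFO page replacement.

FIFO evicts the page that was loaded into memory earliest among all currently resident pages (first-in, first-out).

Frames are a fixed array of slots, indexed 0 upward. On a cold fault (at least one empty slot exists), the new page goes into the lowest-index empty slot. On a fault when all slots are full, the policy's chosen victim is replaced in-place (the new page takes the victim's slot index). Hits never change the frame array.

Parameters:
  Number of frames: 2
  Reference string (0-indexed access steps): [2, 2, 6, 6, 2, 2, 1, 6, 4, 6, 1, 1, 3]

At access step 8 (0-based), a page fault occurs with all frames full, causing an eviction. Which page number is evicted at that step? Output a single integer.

Answer: 6

Derivation:
Step 0: ref 2 -> FAULT, frames=[2,-]
Step 1: ref 2 -> HIT, frames=[2,-]
Step 2: ref 6 -> FAULT, frames=[2,6]
Step 3: ref 6 -> HIT, frames=[2,6]
Step 4: ref 2 -> HIT, frames=[2,6]
Step 5: ref 2 -> HIT, frames=[2,6]
Step 6: ref 1 -> FAULT, evict 2, frames=[1,6]
Step 7: ref 6 -> HIT, frames=[1,6]
Step 8: ref 4 -> FAULT, evict 6, frames=[1,4]
At step 8: evicted page 6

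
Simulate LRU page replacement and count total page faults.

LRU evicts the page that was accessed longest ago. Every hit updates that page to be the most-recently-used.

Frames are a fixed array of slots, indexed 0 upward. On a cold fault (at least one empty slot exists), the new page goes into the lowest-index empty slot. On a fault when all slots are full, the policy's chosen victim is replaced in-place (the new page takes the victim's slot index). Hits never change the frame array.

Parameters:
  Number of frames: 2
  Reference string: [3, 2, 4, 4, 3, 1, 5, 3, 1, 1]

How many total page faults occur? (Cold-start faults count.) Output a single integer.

Answer: 8

Derivation:
Step 0: ref 3 → FAULT, frames=[3,-]
Step 1: ref 2 → FAULT, frames=[3,2]
Step 2: ref 4 → FAULT (evict 3), frames=[4,2]
Step 3: ref 4 → HIT, frames=[4,2]
Step 4: ref 3 → FAULT (evict 2), frames=[4,3]
Step 5: ref 1 → FAULT (evict 4), frames=[1,3]
Step 6: ref 5 → FAULT (evict 3), frames=[1,5]
Step 7: ref 3 → FAULT (evict 1), frames=[3,5]
Step 8: ref 1 → FAULT (evict 5), frames=[3,1]
Step 9: ref 1 → HIT, frames=[3,1]
Total faults: 8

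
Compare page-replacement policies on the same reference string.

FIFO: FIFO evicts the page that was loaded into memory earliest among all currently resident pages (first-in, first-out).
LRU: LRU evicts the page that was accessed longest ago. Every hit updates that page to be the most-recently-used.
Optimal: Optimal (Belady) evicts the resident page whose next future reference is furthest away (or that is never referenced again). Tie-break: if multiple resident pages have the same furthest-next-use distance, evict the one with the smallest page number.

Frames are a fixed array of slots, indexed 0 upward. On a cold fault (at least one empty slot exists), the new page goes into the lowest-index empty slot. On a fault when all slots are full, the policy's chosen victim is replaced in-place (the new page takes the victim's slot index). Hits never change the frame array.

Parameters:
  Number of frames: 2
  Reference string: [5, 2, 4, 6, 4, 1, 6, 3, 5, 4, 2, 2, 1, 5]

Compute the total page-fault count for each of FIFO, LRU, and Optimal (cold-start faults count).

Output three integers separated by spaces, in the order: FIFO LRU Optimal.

Answer: 11 12 10

Derivation:
--- FIFO ---
  step 0: ref 5 -> FAULT, frames=[5,-] (faults so far: 1)
  step 1: ref 2 -> FAULT, frames=[5,2] (faults so far: 2)
  step 2: ref 4 -> FAULT, evict 5, frames=[4,2] (faults so far: 3)
  step 3: ref 6 -> FAULT, evict 2, frames=[4,6] (faults so far: 4)
  step 4: ref 4 -> HIT, frames=[4,6] (faults so far: 4)
  step 5: ref 1 -> FAULT, evict 4, frames=[1,6] (faults so far: 5)
  step 6: ref 6 -> HIT, frames=[1,6] (faults so far: 5)
  step 7: ref 3 -> FAULT, evict 6, frames=[1,3] (faults so far: 6)
  step 8: ref 5 -> FAULT, evict 1, frames=[5,3] (faults so far: 7)
  step 9: ref 4 -> FAULT, evict 3, frames=[5,4] (faults so far: 8)
  step 10: ref 2 -> FAULT, evict 5, frames=[2,4] (faults so far: 9)
  step 11: ref 2 -> HIT, frames=[2,4] (faults so far: 9)
  step 12: ref 1 -> FAULT, evict 4, frames=[2,1] (faults so far: 10)
  step 13: ref 5 -> FAULT, evict 2, frames=[5,1] (faults so far: 11)
  FIFO total faults: 11
--- LRU ---
  step 0: ref 5 -> FAULT, frames=[5,-] (faults so far: 1)
  step 1: ref 2 -> FAULT, frames=[5,2] (faults so far: 2)
  step 2: ref 4 -> FAULT, evict 5, frames=[4,2] (faults so far: 3)
  step 3: ref 6 -> FAULT, evict 2, frames=[4,6] (faults so far: 4)
  step 4: ref 4 -> HIT, frames=[4,6] (faults so far: 4)
  step 5: ref 1 -> FAULT, evict 6, frames=[4,1] (faults so far: 5)
  step 6: ref 6 -> FAULT, evict 4, frames=[6,1] (faults so far: 6)
  step 7: ref 3 -> FAULT, evict 1, frames=[6,3] (faults so far: 7)
  step 8: ref 5 -> FAULT, evict 6, frames=[5,3] (faults so far: 8)
  step 9: ref 4 -> FAULT, evict 3, frames=[5,4] (faults so far: 9)
  step 10: ref 2 -> FAULT, evict 5, frames=[2,4] (faults so far: 10)
  step 11: ref 2 -> HIT, frames=[2,4] (faults so far: 10)
  step 12: ref 1 -> FAULT, evict 4, frames=[2,1] (faults so far: 11)
  step 13: ref 5 -> FAULT, evict 2, frames=[5,1] (faults so far: 12)
  LRU total faults: 12
--- Optimal ---
  step 0: ref 5 -> FAULT, frames=[5,-] (faults so far: 1)
  step 1: ref 2 -> FAULT, frames=[5,2] (faults so far: 2)
  step 2: ref 4 -> FAULT, evict 2, frames=[5,4] (faults so far: 3)
  step 3: ref 6 -> FAULT, evict 5, frames=[6,4] (faults so far: 4)
  step 4: ref 4 -> HIT, frames=[6,4] (faults so far: 4)
  step 5: ref 1 -> FAULT, evict 4, frames=[6,1] (faults so far: 5)
  step 6: ref 6 -> HIT, frames=[6,1] (faults so far: 5)
  step 7: ref 3 -> FAULT, evict 6, frames=[3,1] (faults so far: 6)
  step 8: ref 5 -> FAULT, evict 3, frames=[5,1] (faults so far: 7)
  step 9: ref 4 -> FAULT, evict 5, frames=[4,1] (faults so far: 8)
  step 10: ref 2 -> FAULT, evict 4, frames=[2,1] (faults so far: 9)
  step 11: ref 2 -> HIT, frames=[2,1] (faults so far: 9)
  step 12: ref 1 -> HIT, frames=[2,1] (faults so far: 9)
  step 13: ref 5 -> FAULT, evict 1, frames=[2,5] (faults so far: 10)
  Optimal total faults: 10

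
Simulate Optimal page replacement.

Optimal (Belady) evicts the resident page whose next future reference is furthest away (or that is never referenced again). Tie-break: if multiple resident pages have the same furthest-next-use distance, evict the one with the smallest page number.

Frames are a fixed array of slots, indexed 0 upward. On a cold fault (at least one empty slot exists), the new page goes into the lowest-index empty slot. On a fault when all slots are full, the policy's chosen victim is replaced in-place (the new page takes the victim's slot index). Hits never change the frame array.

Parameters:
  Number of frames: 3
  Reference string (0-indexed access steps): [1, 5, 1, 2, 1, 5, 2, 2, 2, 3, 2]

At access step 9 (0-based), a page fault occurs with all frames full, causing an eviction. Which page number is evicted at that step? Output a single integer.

Answer: 1

Derivation:
Step 0: ref 1 -> FAULT, frames=[1,-,-]
Step 1: ref 5 -> FAULT, frames=[1,5,-]
Step 2: ref 1 -> HIT, frames=[1,5,-]
Step 3: ref 2 -> FAULT, frames=[1,5,2]
Step 4: ref 1 -> HIT, frames=[1,5,2]
Step 5: ref 5 -> HIT, frames=[1,5,2]
Step 6: ref 2 -> HIT, frames=[1,5,2]
Step 7: ref 2 -> HIT, frames=[1,5,2]
Step 8: ref 2 -> HIT, frames=[1,5,2]
Step 9: ref 3 -> FAULT, evict 1, frames=[3,5,2]
At step 9: evicted page 1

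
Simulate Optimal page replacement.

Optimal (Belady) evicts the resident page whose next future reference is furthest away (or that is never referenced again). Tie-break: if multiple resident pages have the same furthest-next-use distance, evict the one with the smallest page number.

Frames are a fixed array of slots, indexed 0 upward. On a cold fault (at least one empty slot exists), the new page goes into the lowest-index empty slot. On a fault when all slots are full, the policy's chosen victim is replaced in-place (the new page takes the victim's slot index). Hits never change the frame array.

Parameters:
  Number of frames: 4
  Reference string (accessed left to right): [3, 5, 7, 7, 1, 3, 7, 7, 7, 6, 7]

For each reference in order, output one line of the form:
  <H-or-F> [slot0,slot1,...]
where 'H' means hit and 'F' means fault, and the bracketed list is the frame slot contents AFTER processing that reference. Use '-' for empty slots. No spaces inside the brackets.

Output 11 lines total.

F [3,-,-,-]
F [3,5,-,-]
F [3,5,7,-]
H [3,5,7,-]
F [3,5,7,1]
H [3,5,7,1]
H [3,5,7,1]
H [3,5,7,1]
H [3,5,7,1]
F [3,5,7,6]
H [3,5,7,6]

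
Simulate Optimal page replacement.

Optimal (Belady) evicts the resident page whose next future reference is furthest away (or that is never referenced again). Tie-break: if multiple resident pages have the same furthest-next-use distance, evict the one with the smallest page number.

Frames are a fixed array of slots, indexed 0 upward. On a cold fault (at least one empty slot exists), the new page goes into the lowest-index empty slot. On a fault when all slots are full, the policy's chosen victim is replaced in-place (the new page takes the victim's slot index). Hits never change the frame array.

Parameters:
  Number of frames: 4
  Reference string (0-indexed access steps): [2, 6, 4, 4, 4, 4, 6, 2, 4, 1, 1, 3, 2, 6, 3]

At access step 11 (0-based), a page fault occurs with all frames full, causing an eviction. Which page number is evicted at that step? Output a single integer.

Step 0: ref 2 -> FAULT, frames=[2,-,-,-]
Step 1: ref 6 -> FAULT, frames=[2,6,-,-]
Step 2: ref 4 -> FAULT, frames=[2,6,4,-]
Step 3: ref 4 -> HIT, frames=[2,6,4,-]
Step 4: ref 4 -> HIT, frames=[2,6,4,-]
Step 5: ref 4 -> HIT, frames=[2,6,4,-]
Step 6: ref 6 -> HIT, frames=[2,6,4,-]
Step 7: ref 2 -> HIT, frames=[2,6,4,-]
Step 8: ref 4 -> HIT, frames=[2,6,4,-]
Step 9: ref 1 -> FAULT, frames=[2,6,4,1]
Step 10: ref 1 -> HIT, frames=[2,6,4,1]
Step 11: ref 3 -> FAULT, evict 1, frames=[2,6,4,3]
At step 11: evicted page 1

Answer: 1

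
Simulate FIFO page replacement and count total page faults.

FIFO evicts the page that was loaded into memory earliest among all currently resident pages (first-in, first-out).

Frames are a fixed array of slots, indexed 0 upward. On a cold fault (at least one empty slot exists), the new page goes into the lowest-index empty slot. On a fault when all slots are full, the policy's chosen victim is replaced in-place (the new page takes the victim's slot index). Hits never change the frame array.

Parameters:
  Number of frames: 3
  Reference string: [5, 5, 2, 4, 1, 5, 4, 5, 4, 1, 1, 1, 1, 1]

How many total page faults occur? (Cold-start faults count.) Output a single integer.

Step 0: ref 5 → FAULT, frames=[5,-,-]
Step 1: ref 5 → HIT, frames=[5,-,-]
Step 2: ref 2 → FAULT, frames=[5,2,-]
Step 3: ref 4 → FAULT, frames=[5,2,4]
Step 4: ref 1 → FAULT (evict 5), frames=[1,2,4]
Step 5: ref 5 → FAULT (evict 2), frames=[1,5,4]
Step 6: ref 4 → HIT, frames=[1,5,4]
Step 7: ref 5 → HIT, frames=[1,5,4]
Step 8: ref 4 → HIT, frames=[1,5,4]
Step 9: ref 1 → HIT, frames=[1,5,4]
Step 10: ref 1 → HIT, frames=[1,5,4]
Step 11: ref 1 → HIT, frames=[1,5,4]
Step 12: ref 1 → HIT, frames=[1,5,4]
Step 13: ref 1 → HIT, frames=[1,5,4]
Total faults: 5

Answer: 5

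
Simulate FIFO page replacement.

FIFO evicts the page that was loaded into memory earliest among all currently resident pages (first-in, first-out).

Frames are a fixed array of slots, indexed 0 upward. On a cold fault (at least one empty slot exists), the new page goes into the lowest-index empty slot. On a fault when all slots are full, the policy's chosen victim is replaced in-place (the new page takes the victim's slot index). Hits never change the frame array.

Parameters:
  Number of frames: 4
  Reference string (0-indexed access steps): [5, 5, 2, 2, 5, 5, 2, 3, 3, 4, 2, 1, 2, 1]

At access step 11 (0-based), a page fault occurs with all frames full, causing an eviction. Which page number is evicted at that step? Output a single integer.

Step 0: ref 5 -> FAULT, frames=[5,-,-,-]
Step 1: ref 5 -> HIT, frames=[5,-,-,-]
Step 2: ref 2 -> FAULT, frames=[5,2,-,-]
Step 3: ref 2 -> HIT, frames=[5,2,-,-]
Step 4: ref 5 -> HIT, frames=[5,2,-,-]
Step 5: ref 5 -> HIT, frames=[5,2,-,-]
Step 6: ref 2 -> HIT, frames=[5,2,-,-]
Step 7: ref 3 -> FAULT, frames=[5,2,3,-]
Step 8: ref 3 -> HIT, frames=[5,2,3,-]
Step 9: ref 4 -> FAULT, frames=[5,2,3,4]
Step 10: ref 2 -> HIT, frames=[5,2,3,4]
Step 11: ref 1 -> FAULT, evict 5, frames=[1,2,3,4]
At step 11: evicted page 5

Answer: 5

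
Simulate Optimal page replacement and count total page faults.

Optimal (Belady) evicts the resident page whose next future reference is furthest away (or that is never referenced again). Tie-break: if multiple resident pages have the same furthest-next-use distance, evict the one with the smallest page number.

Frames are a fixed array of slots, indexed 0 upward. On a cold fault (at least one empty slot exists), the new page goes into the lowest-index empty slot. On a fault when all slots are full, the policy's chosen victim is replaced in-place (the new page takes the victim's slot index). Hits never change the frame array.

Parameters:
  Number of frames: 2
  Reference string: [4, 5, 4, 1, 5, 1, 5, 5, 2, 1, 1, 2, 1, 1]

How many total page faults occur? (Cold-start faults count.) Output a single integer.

Step 0: ref 4 → FAULT, frames=[4,-]
Step 1: ref 5 → FAULT, frames=[4,5]
Step 2: ref 4 → HIT, frames=[4,5]
Step 3: ref 1 → FAULT (evict 4), frames=[1,5]
Step 4: ref 5 → HIT, frames=[1,5]
Step 5: ref 1 → HIT, frames=[1,5]
Step 6: ref 5 → HIT, frames=[1,5]
Step 7: ref 5 → HIT, frames=[1,5]
Step 8: ref 2 → FAULT (evict 5), frames=[1,2]
Step 9: ref 1 → HIT, frames=[1,2]
Step 10: ref 1 → HIT, frames=[1,2]
Step 11: ref 2 → HIT, frames=[1,2]
Step 12: ref 1 → HIT, frames=[1,2]
Step 13: ref 1 → HIT, frames=[1,2]
Total faults: 4

Answer: 4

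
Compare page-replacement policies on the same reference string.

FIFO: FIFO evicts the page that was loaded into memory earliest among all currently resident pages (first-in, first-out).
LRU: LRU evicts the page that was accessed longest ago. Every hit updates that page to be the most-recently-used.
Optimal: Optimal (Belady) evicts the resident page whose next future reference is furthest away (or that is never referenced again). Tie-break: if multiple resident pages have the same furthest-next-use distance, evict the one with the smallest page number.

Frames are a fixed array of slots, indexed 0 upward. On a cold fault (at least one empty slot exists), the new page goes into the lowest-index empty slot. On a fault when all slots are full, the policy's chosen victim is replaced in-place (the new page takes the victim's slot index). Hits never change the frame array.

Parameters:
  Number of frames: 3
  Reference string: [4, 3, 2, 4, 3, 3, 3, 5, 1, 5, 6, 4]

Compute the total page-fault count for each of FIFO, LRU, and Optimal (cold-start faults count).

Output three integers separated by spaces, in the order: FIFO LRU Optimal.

Answer: 7 7 6

Derivation:
--- FIFO ---
  step 0: ref 4 -> FAULT, frames=[4,-,-] (faults so far: 1)
  step 1: ref 3 -> FAULT, frames=[4,3,-] (faults so far: 2)
  step 2: ref 2 -> FAULT, frames=[4,3,2] (faults so far: 3)
  step 3: ref 4 -> HIT, frames=[4,3,2] (faults so far: 3)
  step 4: ref 3 -> HIT, frames=[4,3,2] (faults so far: 3)
  step 5: ref 3 -> HIT, frames=[4,3,2] (faults so far: 3)
  step 6: ref 3 -> HIT, frames=[4,3,2] (faults so far: 3)
  step 7: ref 5 -> FAULT, evict 4, frames=[5,3,2] (faults so far: 4)
  step 8: ref 1 -> FAULT, evict 3, frames=[5,1,2] (faults so far: 5)
  step 9: ref 5 -> HIT, frames=[5,1,2] (faults so far: 5)
  step 10: ref 6 -> FAULT, evict 2, frames=[5,1,6] (faults so far: 6)
  step 11: ref 4 -> FAULT, evict 5, frames=[4,1,6] (faults so far: 7)
  FIFO total faults: 7
--- LRU ---
  step 0: ref 4 -> FAULT, frames=[4,-,-] (faults so far: 1)
  step 1: ref 3 -> FAULT, frames=[4,3,-] (faults so far: 2)
  step 2: ref 2 -> FAULT, frames=[4,3,2] (faults so far: 3)
  step 3: ref 4 -> HIT, frames=[4,3,2] (faults so far: 3)
  step 4: ref 3 -> HIT, frames=[4,3,2] (faults so far: 3)
  step 5: ref 3 -> HIT, frames=[4,3,2] (faults so far: 3)
  step 6: ref 3 -> HIT, frames=[4,3,2] (faults so far: 3)
  step 7: ref 5 -> FAULT, evict 2, frames=[4,3,5] (faults so far: 4)
  step 8: ref 1 -> FAULT, evict 4, frames=[1,3,5] (faults so far: 5)
  step 9: ref 5 -> HIT, frames=[1,3,5] (faults so far: 5)
  step 10: ref 6 -> FAULT, evict 3, frames=[1,6,5] (faults so far: 6)
  step 11: ref 4 -> FAULT, evict 1, frames=[4,6,5] (faults so far: 7)
  LRU total faults: 7
--- Optimal ---
  step 0: ref 4 -> FAULT, frames=[4,-,-] (faults so far: 1)
  step 1: ref 3 -> FAULT, frames=[4,3,-] (faults so far: 2)
  step 2: ref 2 -> FAULT, frames=[4,3,2] (faults so far: 3)
  step 3: ref 4 -> HIT, frames=[4,3,2] (faults so far: 3)
  step 4: ref 3 -> HIT, frames=[4,3,2] (faults so far: 3)
  step 5: ref 3 -> HIT, frames=[4,3,2] (faults so far: 3)
  step 6: ref 3 -> HIT, frames=[4,3,2] (faults so far: 3)
  step 7: ref 5 -> FAULT, evict 2, frames=[4,3,5] (faults so far: 4)
  step 8: ref 1 -> FAULT, evict 3, frames=[4,1,5] (faults so far: 5)
  step 9: ref 5 -> HIT, frames=[4,1,5] (faults so far: 5)
  step 10: ref 6 -> FAULT, evict 1, frames=[4,6,5] (faults so far: 6)
  step 11: ref 4 -> HIT, frames=[4,6,5] (faults so far: 6)
  Optimal total faults: 6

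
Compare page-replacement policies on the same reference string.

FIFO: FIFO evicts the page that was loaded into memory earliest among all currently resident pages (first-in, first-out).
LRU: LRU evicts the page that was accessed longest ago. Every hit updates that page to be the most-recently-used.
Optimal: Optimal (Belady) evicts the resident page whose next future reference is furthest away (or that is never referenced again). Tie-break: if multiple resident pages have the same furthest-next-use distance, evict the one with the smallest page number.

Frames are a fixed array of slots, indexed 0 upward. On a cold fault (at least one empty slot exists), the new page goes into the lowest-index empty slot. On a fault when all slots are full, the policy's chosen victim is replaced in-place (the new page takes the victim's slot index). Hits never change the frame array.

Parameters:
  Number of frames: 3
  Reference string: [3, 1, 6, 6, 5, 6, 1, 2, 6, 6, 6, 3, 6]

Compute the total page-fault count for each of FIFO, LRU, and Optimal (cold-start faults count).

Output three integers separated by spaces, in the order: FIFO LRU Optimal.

Answer: 7 6 6

Derivation:
--- FIFO ---
  step 0: ref 3 -> FAULT, frames=[3,-,-] (faults so far: 1)
  step 1: ref 1 -> FAULT, frames=[3,1,-] (faults so far: 2)
  step 2: ref 6 -> FAULT, frames=[3,1,6] (faults so far: 3)
  step 3: ref 6 -> HIT, frames=[3,1,6] (faults so far: 3)
  step 4: ref 5 -> FAULT, evict 3, frames=[5,1,6] (faults so far: 4)
  step 5: ref 6 -> HIT, frames=[5,1,6] (faults so far: 4)
  step 6: ref 1 -> HIT, frames=[5,1,6] (faults so far: 4)
  step 7: ref 2 -> FAULT, evict 1, frames=[5,2,6] (faults so far: 5)
  step 8: ref 6 -> HIT, frames=[5,2,6] (faults so far: 5)
  step 9: ref 6 -> HIT, frames=[5,2,6] (faults so far: 5)
  step 10: ref 6 -> HIT, frames=[5,2,6] (faults so far: 5)
  step 11: ref 3 -> FAULT, evict 6, frames=[5,2,3] (faults so far: 6)
  step 12: ref 6 -> FAULT, evict 5, frames=[6,2,3] (faults so far: 7)
  FIFO total faults: 7
--- LRU ---
  step 0: ref 3 -> FAULT, frames=[3,-,-] (faults so far: 1)
  step 1: ref 1 -> FAULT, frames=[3,1,-] (faults so far: 2)
  step 2: ref 6 -> FAULT, frames=[3,1,6] (faults so far: 3)
  step 3: ref 6 -> HIT, frames=[3,1,6] (faults so far: 3)
  step 4: ref 5 -> FAULT, evict 3, frames=[5,1,6] (faults so far: 4)
  step 5: ref 6 -> HIT, frames=[5,1,6] (faults so far: 4)
  step 6: ref 1 -> HIT, frames=[5,1,6] (faults so far: 4)
  step 7: ref 2 -> FAULT, evict 5, frames=[2,1,6] (faults so far: 5)
  step 8: ref 6 -> HIT, frames=[2,1,6] (faults so far: 5)
  step 9: ref 6 -> HIT, frames=[2,1,6] (faults so far: 5)
  step 10: ref 6 -> HIT, frames=[2,1,6] (faults so far: 5)
  step 11: ref 3 -> FAULT, evict 1, frames=[2,3,6] (faults so far: 6)
  step 12: ref 6 -> HIT, frames=[2,3,6] (faults so far: 6)
  LRU total faults: 6
--- Optimal ---
  step 0: ref 3 -> FAULT, frames=[3,-,-] (faults so far: 1)
  step 1: ref 1 -> FAULT, frames=[3,1,-] (faults so far: 2)
  step 2: ref 6 -> FAULT, frames=[3,1,6] (faults so far: 3)
  step 3: ref 6 -> HIT, frames=[3,1,6] (faults so far: 3)
  step 4: ref 5 -> FAULT, evict 3, frames=[5,1,6] (faults so far: 4)
  step 5: ref 6 -> HIT, frames=[5,1,6] (faults so far: 4)
  step 6: ref 1 -> HIT, frames=[5,1,6] (faults so far: 4)
  step 7: ref 2 -> FAULT, evict 1, frames=[5,2,6] (faults so far: 5)
  step 8: ref 6 -> HIT, frames=[5,2,6] (faults so far: 5)
  step 9: ref 6 -> HIT, frames=[5,2,6] (faults so far: 5)
  step 10: ref 6 -> HIT, frames=[5,2,6] (faults so far: 5)
  step 11: ref 3 -> FAULT, evict 2, frames=[5,3,6] (faults so far: 6)
  step 12: ref 6 -> HIT, frames=[5,3,6] (faults so far: 6)
  Optimal total faults: 6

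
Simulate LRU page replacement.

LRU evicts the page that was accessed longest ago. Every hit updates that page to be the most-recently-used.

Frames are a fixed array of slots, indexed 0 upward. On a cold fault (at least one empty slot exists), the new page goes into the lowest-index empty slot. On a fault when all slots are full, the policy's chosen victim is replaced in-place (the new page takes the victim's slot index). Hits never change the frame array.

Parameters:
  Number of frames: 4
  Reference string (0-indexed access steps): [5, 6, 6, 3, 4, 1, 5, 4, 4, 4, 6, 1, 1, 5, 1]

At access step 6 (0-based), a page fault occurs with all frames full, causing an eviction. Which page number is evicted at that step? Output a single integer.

Step 0: ref 5 -> FAULT, frames=[5,-,-,-]
Step 1: ref 6 -> FAULT, frames=[5,6,-,-]
Step 2: ref 6 -> HIT, frames=[5,6,-,-]
Step 3: ref 3 -> FAULT, frames=[5,6,3,-]
Step 4: ref 4 -> FAULT, frames=[5,6,3,4]
Step 5: ref 1 -> FAULT, evict 5, frames=[1,6,3,4]
Step 6: ref 5 -> FAULT, evict 6, frames=[1,5,3,4]
At step 6: evicted page 6

Answer: 6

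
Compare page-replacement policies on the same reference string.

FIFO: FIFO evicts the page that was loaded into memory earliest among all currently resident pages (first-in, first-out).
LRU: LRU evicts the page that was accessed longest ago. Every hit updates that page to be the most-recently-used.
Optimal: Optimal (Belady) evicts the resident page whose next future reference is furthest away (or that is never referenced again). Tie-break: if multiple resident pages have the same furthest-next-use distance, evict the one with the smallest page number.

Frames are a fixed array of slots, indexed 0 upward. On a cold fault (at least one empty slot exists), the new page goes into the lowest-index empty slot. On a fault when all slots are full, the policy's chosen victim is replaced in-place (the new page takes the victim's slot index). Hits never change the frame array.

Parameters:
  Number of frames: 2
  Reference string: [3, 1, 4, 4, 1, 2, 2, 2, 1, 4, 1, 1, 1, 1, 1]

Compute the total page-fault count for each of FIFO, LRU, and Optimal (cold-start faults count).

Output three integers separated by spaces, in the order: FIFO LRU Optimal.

Answer: 6 5 5

Derivation:
--- FIFO ---
  step 0: ref 3 -> FAULT, frames=[3,-] (faults so far: 1)
  step 1: ref 1 -> FAULT, frames=[3,1] (faults so far: 2)
  step 2: ref 4 -> FAULT, evict 3, frames=[4,1] (faults so far: 3)
  step 3: ref 4 -> HIT, frames=[4,1] (faults so far: 3)
  step 4: ref 1 -> HIT, frames=[4,1] (faults so far: 3)
  step 5: ref 2 -> FAULT, evict 1, frames=[4,2] (faults so far: 4)
  step 6: ref 2 -> HIT, frames=[4,2] (faults so far: 4)
  step 7: ref 2 -> HIT, frames=[4,2] (faults so far: 4)
  step 8: ref 1 -> FAULT, evict 4, frames=[1,2] (faults so far: 5)
  step 9: ref 4 -> FAULT, evict 2, frames=[1,4] (faults so far: 6)
  step 10: ref 1 -> HIT, frames=[1,4] (faults so far: 6)
  step 11: ref 1 -> HIT, frames=[1,4] (faults so far: 6)
  step 12: ref 1 -> HIT, frames=[1,4] (faults so far: 6)
  step 13: ref 1 -> HIT, frames=[1,4] (faults so far: 6)
  step 14: ref 1 -> HIT, frames=[1,4] (faults so far: 6)
  FIFO total faults: 6
--- LRU ---
  step 0: ref 3 -> FAULT, frames=[3,-] (faults so far: 1)
  step 1: ref 1 -> FAULT, frames=[3,1] (faults so far: 2)
  step 2: ref 4 -> FAULT, evict 3, frames=[4,1] (faults so far: 3)
  step 3: ref 4 -> HIT, frames=[4,1] (faults so far: 3)
  step 4: ref 1 -> HIT, frames=[4,1] (faults so far: 3)
  step 5: ref 2 -> FAULT, evict 4, frames=[2,1] (faults so far: 4)
  step 6: ref 2 -> HIT, frames=[2,1] (faults so far: 4)
  step 7: ref 2 -> HIT, frames=[2,1] (faults so far: 4)
  step 8: ref 1 -> HIT, frames=[2,1] (faults so far: 4)
  step 9: ref 4 -> FAULT, evict 2, frames=[4,1] (faults so far: 5)
  step 10: ref 1 -> HIT, frames=[4,1] (faults so far: 5)
  step 11: ref 1 -> HIT, frames=[4,1] (faults so far: 5)
  step 12: ref 1 -> HIT, frames=[4,1] (faults so far: 5)
  step 13: ref 1 -> HIT, frames=[4,1] (faults so far: 5)
  step 14: ref 1 -> HIT, frames=[4,1] (faults so far: 5)
  LRU total faults: 5
--- Optimal ---
  step 0: ref 3 -> FAULT, frames=[3,-] (faults so far: 1)
  step 1: ref 1 -> FAULT, frames=[3,1] (faults so far: 2)
  step 2: ref 4 -> FAULT, evict 3, frames=[4,1] (faults so far: 3)
  step 3: ref 4 -> HIT, frames=[4,1] (faults so far: 3)
  step 4: ref 1 -> HIT, frames=[4,1] (faults so far: 3)
  step 5: ref 2 -> FAULT, evict 4, frames=[2,1] (faults so far: 4)
  step 6: ref 2 -> HIT, frames=[2,1] (faults so far: 4)
  step 7: ref 2 -> HIT, frames=[2,1] (faults so far: 4)
  step 8: ref 1 -> HIT, frames=[2,1] (faults so far: 4)
  step 9: ref 4 -> FAULT, evict 2, frames=[4,1] (faults so far: 5)
  step 10: ref 1 -> HIT, frames=[4,1] (faults so far: 5)
  step 11: ref 1 -> HIT, frames=[4,1] (faults so far: 5)
  step 12: ref 1 -> HIT, frames=[4,1] (faults so far: 5)
  step 13: ref 1 -> HIT, frames=[4,1] (faults so far: 5)
  step 14: ref 1 -> HIT, frames=[4,1] (faults so far: 5)
  Optimal total faults: 5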